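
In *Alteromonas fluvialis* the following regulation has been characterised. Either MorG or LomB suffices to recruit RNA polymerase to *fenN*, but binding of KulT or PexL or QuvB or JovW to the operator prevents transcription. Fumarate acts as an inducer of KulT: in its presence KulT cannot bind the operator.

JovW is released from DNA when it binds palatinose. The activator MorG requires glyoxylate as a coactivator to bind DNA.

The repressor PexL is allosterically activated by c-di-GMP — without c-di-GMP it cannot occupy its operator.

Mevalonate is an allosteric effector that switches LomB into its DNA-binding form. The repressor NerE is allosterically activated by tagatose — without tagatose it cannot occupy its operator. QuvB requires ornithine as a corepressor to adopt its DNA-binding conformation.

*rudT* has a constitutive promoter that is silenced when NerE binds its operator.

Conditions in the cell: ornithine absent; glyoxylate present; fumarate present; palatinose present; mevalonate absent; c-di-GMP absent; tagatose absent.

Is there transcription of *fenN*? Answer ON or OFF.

Glyoxylate is present, so MorG is active.
Fumarate is present, so KulT is inactive.
c-di-GMP is absent, so PexL is inactive.
Ornithine is absent, so QuvB is inactive.
Mevalonate is absent, so LomB is inactive.
Palatinose is present, so JovW is inactive.
Activator MorG is present, so *fenN* is transcribed.

ON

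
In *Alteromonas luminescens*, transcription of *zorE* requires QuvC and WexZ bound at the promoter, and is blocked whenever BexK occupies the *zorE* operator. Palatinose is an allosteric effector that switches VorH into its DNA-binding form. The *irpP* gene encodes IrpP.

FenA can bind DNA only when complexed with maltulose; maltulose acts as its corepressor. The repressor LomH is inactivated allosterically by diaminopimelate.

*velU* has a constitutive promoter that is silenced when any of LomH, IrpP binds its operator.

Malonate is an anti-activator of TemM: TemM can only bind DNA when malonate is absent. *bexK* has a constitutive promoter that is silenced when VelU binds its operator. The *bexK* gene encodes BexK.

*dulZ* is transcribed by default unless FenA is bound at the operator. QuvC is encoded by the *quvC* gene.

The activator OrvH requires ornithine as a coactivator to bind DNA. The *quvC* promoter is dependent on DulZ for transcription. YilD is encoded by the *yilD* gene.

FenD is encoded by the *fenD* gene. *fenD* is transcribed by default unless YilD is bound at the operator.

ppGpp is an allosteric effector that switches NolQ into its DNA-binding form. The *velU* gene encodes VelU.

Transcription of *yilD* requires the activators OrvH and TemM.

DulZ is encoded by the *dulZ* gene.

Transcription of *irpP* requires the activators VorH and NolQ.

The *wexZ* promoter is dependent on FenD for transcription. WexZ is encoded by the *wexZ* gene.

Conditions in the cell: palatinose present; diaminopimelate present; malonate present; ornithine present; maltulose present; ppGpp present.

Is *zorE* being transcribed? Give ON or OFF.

OFF

Maltulose is present, so FenA is active.
With repressor FenA bound, *dulZ* is not transcribed.
So DulZ is not produced.
Required activator DulZ is absent, so *quvC* is not transcribed.
So QuvC is not produced.
Diaminopimelate is present, so LomH is inactive.
Palatinose is present, so VorH is active.
ppGpp is present, so NolQ is active.
No repressor is bound and VorH and NolQ are active, so *irpP* is transcribed.
So IrpP is produced and active.
With repressor IrpP bound, *velU* is not transcribed.
So VelU is not produced.
With no repressor bound, *bexK* is transcribed.
So BexK is produced and active.
Ornithine is present, so OrvH is active.
Malonate is present, so TemM is inactive.
Required activator TemM is absent, so *yilD* is not transcribed.
So YilD is not produced.
With no repressor bound, *fenD* is transcribed.
So FenD is produced and active.
No repressor is bound and FenD is active, so *wexZ* is transcribed.
So WexZ is produced and active.
With repressor BexK bound, *zorE* is not transcribed.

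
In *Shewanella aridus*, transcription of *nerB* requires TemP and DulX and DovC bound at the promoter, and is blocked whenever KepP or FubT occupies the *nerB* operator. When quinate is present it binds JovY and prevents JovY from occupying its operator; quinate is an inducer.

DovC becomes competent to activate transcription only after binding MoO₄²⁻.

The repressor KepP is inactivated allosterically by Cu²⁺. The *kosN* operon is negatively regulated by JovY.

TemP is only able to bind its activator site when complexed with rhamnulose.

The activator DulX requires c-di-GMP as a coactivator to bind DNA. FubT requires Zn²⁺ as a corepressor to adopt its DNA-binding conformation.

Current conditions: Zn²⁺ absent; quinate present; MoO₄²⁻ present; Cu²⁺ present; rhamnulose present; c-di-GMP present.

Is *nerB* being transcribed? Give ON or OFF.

Rhamnulose is present, so TemP is active.
c-di-GMP is present, so DulX is active.
Cu²⁺ is present, so KepP is inactive.
MoO₄²⁻ is present, so DovC is active.
Zn²⁺ is absent, so FubT is inactive.
No repressor is bound and TemP and DulX and DovC are active, so *nerB* is transcribed.

ON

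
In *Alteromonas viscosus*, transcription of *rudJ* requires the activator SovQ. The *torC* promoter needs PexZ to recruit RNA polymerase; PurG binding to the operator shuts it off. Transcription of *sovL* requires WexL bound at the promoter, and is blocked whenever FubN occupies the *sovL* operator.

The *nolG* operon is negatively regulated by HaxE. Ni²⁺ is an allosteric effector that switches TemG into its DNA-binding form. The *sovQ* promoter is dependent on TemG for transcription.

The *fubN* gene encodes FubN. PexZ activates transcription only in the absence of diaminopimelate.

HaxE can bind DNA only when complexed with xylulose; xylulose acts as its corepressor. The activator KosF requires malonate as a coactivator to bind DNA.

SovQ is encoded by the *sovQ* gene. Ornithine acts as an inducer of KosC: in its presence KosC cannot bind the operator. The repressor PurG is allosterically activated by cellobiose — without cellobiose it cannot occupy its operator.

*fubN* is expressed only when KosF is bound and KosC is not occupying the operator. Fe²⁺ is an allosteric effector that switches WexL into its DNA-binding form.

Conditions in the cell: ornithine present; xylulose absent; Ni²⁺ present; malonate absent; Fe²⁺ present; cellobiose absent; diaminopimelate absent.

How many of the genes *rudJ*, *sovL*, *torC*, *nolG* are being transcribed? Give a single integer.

4

Ni²⁺ is present, so TemG is active.
No repressor is bound and TemG is active, so *sovQ* is transcribed.
So SovQ is produced and active.
No repressor is bound and SovQ is active, so *rudJ* is transcribed.
→ *rudJ* is ON.
Malonate is absent, so KosF is inactive.
Ornithine is present, so KosC is inactive.
Required activator KosF is absent, so *fubN* is not transcribed.
So FubN is not produced.
Fe²⁺ is present, so WexL is active.
No repressor is bound and WexL is active, so *sovL* is transcribed.
→ *sovL* is ON.
Cellobiose is absent, so PurG is inactive.
Diaminopimelate is absent, so PexZ is active.
No repressor is bound and PexZ is active, so *torC* is transcribed.
→ *torC* is ON.
Xylulose is absent, so HaxE is inactive.
With no repressor bound, *nolG* is transcribed.
→ *nolG* is ON.
4 of the 4 genes are transcribed.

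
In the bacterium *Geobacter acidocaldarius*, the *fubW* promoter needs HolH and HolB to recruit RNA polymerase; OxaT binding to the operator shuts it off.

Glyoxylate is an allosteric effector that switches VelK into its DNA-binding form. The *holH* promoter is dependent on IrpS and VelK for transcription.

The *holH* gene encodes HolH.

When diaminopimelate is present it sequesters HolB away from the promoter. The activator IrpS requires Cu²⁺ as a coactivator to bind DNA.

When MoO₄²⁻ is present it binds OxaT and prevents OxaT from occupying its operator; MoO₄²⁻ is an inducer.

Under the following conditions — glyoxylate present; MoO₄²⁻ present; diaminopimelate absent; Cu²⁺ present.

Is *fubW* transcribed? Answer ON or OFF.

Cu²⁺ is present, so IrpS is active.
Glyoxylate is present, so VelK is active.
No repressor is bound and IrpS and VelK are active, so *holH* is transcribed.
So HolH is produced and active.
MoO₄²⁻ is present, so OxaT is inactive.
Diaminopimelate is absent, so HolB is active.
No repressor is bound and HolH and HolB are active, so *fubW* is transcribed.

ON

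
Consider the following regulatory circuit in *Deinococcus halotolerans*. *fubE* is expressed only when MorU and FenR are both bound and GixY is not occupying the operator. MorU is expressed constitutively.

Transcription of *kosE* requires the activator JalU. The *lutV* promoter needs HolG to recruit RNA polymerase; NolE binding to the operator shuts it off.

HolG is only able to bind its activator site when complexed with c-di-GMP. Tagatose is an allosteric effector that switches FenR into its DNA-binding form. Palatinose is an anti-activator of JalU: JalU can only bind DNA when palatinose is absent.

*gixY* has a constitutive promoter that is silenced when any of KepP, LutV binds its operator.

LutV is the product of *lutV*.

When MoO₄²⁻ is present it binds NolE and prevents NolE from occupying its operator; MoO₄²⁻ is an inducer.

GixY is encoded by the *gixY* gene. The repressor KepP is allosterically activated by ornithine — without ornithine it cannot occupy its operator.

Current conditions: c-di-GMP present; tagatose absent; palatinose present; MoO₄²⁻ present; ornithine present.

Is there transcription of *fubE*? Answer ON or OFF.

Ornithine is present, so KepP is active.
MoO₄²⁻ is present, so NolE is inactive.
c-di-GMP is present, so HolG is active.
No repressor is bound and HolG is active, so *lutV* is transcribed.
So LutV is produced and active.
With repressor KepP bound, *gixY* is not transcribed.
So GixY is not produced.
MorU is produced constitutively and is active.
Tagatose is absent, so FenR is inactive.
Required activator FenR is absent, so *fubE* is not transcribed.

OFF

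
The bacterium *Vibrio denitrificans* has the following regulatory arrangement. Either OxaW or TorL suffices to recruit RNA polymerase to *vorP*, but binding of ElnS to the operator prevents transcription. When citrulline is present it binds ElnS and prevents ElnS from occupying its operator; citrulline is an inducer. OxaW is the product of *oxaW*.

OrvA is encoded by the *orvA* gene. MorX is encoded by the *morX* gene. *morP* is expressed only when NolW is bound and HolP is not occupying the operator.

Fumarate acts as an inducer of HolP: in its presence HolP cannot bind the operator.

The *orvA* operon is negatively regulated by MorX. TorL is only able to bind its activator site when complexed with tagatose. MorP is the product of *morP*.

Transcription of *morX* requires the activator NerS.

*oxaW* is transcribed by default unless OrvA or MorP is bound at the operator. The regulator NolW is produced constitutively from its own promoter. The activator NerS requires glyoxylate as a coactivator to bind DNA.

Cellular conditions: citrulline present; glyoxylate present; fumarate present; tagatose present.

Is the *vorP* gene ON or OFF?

ON

Glyoxylate is present, so NerS is active.
No repressor is bound and NerS is active, so *morX* is transcribed.
So MorX is produced and active.
With repressor MorX bound, *orvA* is not transcribed.
So OrvA is not produced.
NolW is produced constitutively and is active.
Fumarate is present, so HolP is inactive.
No repressor is bound and NolW is active, so *morP* is transcribed.
So MorP is produced and active.
With repressor MorP bound, *oxaW* is not transcribed.
So OxaW is not produced.
Citrulline is present, so ElnS is inactive.
Tagatose is present, so TorL is active.
Activator TorL is present, so *vorP* is transcribed.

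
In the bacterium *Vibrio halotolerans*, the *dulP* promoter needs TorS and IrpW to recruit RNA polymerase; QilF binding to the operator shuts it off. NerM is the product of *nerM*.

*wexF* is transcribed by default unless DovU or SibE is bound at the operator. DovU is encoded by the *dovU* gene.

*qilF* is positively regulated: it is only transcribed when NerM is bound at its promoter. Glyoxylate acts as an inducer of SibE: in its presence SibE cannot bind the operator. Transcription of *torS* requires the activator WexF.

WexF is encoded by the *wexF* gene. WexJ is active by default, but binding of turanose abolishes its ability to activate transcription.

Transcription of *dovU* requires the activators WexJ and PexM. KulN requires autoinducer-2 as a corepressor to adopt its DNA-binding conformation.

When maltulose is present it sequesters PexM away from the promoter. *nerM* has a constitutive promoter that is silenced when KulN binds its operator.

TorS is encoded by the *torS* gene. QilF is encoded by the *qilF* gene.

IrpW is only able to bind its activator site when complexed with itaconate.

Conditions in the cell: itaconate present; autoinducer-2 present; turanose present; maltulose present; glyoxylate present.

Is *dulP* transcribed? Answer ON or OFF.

ON

Turanose is present, so WexJ is inactive.
Maltulose is present, so PexM is inactive.
Required activator WexJ is absent, so *dovU* is not transcribed.
So DovU is not produced.
Glyoxylate is present, so SibE is inactive.
With no repressor bound, *wexF* is transcribed.
So WexF is produced and active.
No repressor is bound and WexF is active, so *torS* is transcribed.
So TorS is produced and active.
Itaconate is present, so IrpW is active.
Autoinducer-2 is present, so KulN is active.
With repressor KulN bound, *nerM* is not transcribed.
So NerM is not produced.
Required activator NerM is absent, so *qilF* is not transcribed.
So QilF is not produced.
No repressor is bound and TorS and IrpW are active, so *dulP* is transcribed.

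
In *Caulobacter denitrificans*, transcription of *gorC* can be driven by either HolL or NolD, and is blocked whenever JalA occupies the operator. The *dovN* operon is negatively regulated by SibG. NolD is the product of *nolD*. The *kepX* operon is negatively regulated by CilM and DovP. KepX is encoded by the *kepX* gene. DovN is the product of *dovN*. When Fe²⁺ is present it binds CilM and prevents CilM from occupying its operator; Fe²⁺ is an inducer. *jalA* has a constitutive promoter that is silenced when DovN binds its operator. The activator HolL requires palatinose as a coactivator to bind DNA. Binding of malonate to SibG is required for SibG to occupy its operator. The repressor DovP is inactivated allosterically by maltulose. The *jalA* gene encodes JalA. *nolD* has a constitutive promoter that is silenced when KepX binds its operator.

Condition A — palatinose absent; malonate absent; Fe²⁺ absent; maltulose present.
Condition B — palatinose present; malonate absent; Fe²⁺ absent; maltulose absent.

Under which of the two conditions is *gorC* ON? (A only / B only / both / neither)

Condition A:
Palatinose is absent, so HolL is inactive.
Malonate is absent, so SibG is inactive.
With no repressor bound, *dovN* is transcribed.
So DovN is produced and active.
With repressor DovN bound, *jalA* is not transcribed.
So JalA is not produced.
Fe²⁺ is absent, so CilM is active.
Maltulose is present, so DovP is inactive.
With repressor CilM bound, *kepX* is not transcribed.
So KepX is not produced.
With no repressor bound, *nolD* is transcribed.
So NolD is produced and active.
Activator NolD is present, so *gorC* is transcribed.
→ *gorC* is ON in A.
Condition B:
Palatinose is present, so HolL is active.
Malonate is absent, so SibG is inactive.
With no repressor bound, *dovN* is transcribed.
So DovN is produced and active.
With repressor DovN bound, *jalA* is not transcribed.
So JalA is not produced.
Fe²⁺ is absent, so CilM is active.
Maltulose is absent, so DovP is active.
With repressor CilM bound, *kepX* is not transcribed.
So KepX is not produced.
With no repressor bound, *nolD* is transcribed.
So NolD is produced and active.
Activator HolL is present, so *gorC* is transcribed.
→ *gorC* is ON in B.

both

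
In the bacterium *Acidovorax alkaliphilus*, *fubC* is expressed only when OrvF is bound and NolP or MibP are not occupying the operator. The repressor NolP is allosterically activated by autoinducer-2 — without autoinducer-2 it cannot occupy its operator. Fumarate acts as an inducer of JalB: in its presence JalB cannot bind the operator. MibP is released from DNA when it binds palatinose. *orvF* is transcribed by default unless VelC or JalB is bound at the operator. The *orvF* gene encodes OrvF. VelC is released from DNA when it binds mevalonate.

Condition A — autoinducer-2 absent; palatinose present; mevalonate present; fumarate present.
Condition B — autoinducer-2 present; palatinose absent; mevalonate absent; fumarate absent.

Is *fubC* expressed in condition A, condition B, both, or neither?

Condition A:
Autoinducer-2 is absent, so NolP is inactive.
Palatinose is present, so MibP is inactive.
Mevalonate is present, so VelC is inactive.
Fumarate is present, so JalB is inactive.
With no repressor bound, *orvF* is transcribed.
So OrvF is produced and active.
No repressor is bound and OrvF is active, so *fubC* is transcribed.
→ *fubC* is ON in A.
Condition B:
Autoinducer-2 is present, so NolP is active.
Palatinose is absent, so MibP is active.
Mevalonate is absent, so VelC is active.
Fumarate is absent, so JalB is active.
With repressor VelC bound, *orvF* is not transcribed.
So OrvF is not produced.
With repressor NolP bound, *fubC* is not transcribed.
→ *fubC* is OFF in B.

A only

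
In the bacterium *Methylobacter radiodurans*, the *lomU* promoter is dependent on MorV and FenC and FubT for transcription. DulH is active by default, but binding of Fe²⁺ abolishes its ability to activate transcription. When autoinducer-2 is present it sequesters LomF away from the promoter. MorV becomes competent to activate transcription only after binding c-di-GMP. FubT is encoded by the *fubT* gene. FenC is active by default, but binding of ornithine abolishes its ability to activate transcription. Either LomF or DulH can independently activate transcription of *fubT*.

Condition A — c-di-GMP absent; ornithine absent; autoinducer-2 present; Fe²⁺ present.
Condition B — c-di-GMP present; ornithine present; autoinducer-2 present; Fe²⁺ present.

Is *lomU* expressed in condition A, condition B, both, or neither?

neither

Condition A:
c-di-GMP is absent, so MorV is inactive.
Ornithine is absent, so FenC is active.
Autoinducer-2 is present, so LomF is inactive.
Fe²⁺ is present, so DulH is inactive.
No activator is available at the *fubT* promoter, so *fubT* is not transcribed.
So FubT is not produced.
Required activator MorV is absent, so *lomU* is not transcribed.
→ *lomU* is OFF in A.
Condition B:
c-di-GMP is present, so MorV is active.
Ornithine is present, so FenC is inactive.
Autoinducer-2 is present, so LomF is inactive.
Fe²⁺ is present, so DulH is inactive.
No activator is available at the *fubT* promoter, so *fubT* is not transcribed.
So FubT is not produced.
Required activator FenC is absent, so *lomU* is not transcribed.
→ *lomU* is OFF in B.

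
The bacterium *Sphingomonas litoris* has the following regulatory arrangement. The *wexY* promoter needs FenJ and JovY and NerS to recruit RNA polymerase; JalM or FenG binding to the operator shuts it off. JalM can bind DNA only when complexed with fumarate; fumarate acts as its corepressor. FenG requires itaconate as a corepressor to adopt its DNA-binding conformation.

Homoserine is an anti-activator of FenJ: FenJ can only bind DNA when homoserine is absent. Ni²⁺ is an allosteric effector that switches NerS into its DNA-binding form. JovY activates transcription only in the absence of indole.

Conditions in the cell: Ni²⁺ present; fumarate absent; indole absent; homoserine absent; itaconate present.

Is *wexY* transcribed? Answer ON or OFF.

OFF

Homoserine is absent, so FenJ is active.
Indole is absent, so JovY is active.
Fumarate is absent, so JalM is inactive.
Itaconate is present, so FenG is active.
Ni²⁺ is present, so NerS is active.
With repressor FenG bound, *wexY* is not transcribed.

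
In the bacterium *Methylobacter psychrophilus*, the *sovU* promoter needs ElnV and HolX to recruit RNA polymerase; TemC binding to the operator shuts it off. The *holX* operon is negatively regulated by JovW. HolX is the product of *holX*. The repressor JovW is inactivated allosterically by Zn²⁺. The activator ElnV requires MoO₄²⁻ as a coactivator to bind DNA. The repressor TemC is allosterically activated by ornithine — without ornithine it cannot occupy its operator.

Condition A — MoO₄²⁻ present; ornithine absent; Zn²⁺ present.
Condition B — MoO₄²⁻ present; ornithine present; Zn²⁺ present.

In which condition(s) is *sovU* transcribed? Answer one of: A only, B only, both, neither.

A only

Condition A:
MoO₄²⁻ is present, so ElnV is active.
Ornithine is absent, so TemC is inactive.
Zn²⁺ is present, so JovW is inactive.
With no repressor bound, *holX* is transcribed.
So HolX is produced and active.
No repressor is bound and ElnV and HolX are active, so *sovU* is transcribed.
→ *sovU* is ON in A.
Condition B:
MoO₄²⁻ is present, so ElnV is active.
Ornithine is present, so TemC is active.
Zn²⁺ is present, so JovW is inactive.
With no repressor bound, *holX* is transcribed.
So HolX is produced and active.
With repressor TemC bound, *sovU* is not transcribed.
→ *sovU* is OFF in B.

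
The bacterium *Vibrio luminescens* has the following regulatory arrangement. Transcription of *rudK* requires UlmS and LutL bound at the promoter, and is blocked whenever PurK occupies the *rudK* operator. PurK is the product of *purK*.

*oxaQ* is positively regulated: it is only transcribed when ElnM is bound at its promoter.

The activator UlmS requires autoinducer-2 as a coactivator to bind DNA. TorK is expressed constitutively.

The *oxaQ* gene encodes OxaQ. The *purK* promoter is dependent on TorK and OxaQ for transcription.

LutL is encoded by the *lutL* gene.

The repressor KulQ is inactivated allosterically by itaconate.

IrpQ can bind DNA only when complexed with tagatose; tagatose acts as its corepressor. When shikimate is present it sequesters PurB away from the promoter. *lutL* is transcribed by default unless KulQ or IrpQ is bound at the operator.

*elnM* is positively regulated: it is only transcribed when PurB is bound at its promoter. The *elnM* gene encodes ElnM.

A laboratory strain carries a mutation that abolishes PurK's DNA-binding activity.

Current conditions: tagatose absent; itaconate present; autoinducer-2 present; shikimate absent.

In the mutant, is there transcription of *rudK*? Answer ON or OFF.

ON

PurK is non-functional in this strain, so it has no effect.
Autoinducer-2 is present, so UlmS is active.
Itaconate is present, so KulQ is inactive.
Tagatose is absent, so IrpQ is inactive.
With no repressor bound, *lutL* is transcribed.
So LutL is produced and active.
No repressor is bound and UlmS and LutL are active, so *rudK* is transcribed.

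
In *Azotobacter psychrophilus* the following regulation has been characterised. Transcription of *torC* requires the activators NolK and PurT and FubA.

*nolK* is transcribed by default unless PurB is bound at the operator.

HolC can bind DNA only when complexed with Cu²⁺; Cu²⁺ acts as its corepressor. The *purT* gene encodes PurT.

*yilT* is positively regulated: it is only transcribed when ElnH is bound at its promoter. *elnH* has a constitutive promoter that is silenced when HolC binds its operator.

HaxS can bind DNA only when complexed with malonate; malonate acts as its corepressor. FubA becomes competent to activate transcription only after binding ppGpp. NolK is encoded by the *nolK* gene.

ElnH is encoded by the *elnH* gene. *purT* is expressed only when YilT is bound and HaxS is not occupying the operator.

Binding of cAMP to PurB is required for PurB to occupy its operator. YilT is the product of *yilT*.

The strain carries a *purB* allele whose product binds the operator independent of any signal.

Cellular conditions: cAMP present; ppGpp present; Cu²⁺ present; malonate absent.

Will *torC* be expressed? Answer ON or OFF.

PurB is constitutively active in this strain.
With repressor PurB bound, *nolK* is not transcribed.
So NolK is not produced.
Cu²⁺ is present, so HolC is active.
With repressor HolC bound, *elnH* is not transcribed.
So ElnH is not produced.
Required activator ElnH is absent, so *yilT* is not transcribed.
So YilT is not produced.
Malonate is absent, so HaxS is inactive.
Required activator YilT is absent, so *purT* is not transcribed.
So PurT is not produced.
ppGpp is present, so FubA is active.
Required activator NolK is absent, so *torC* is not transcribed.

OFF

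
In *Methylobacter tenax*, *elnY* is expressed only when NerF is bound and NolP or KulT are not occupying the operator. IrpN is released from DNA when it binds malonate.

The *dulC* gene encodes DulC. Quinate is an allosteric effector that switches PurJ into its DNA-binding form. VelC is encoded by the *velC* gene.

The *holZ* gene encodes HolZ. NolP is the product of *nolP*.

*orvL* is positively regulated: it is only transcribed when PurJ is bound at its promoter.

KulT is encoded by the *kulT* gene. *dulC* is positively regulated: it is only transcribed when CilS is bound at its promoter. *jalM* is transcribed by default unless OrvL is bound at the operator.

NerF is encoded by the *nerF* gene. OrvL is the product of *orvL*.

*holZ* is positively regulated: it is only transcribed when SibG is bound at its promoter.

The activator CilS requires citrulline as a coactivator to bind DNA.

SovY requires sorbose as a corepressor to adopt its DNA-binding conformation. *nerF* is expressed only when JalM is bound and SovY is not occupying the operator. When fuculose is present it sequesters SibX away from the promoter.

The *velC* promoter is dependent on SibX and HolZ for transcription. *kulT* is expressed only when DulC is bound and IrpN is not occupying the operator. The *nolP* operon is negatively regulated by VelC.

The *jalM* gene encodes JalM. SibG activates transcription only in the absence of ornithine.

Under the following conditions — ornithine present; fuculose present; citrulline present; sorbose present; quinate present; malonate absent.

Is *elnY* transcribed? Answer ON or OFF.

Fuculose is present, so SibX is inactive.
Ornithine is present, so SibG is inactive.
Required activator SibG is absent, so *holZ* is not transcribed.
So HolZ is not produced.
Required activator SibX is absent, so *velC* is not transcribed.
So VelC is not produced.
With no repressor bound, *nolP* is transcribed.
So NolP is produced and active.
Malonate is absent, so IrpN is active.
Citrulline is present, so CilS is active.
No repressor is bound and CilS is active, so *dulC* is transcribed.
So DulC is produced and active.
With repressor IrpN bound, *kulT* is not transcribed.
So KulT is not produced.
Quinate is present, so PurJ is active.
No repressor is bound and PurJ is active, so *orvL* is transcribed.
So OrvL is produced and active.
With repressor OrvL bound, *jalM* is not transcribed.
So JalM is not produced.
Sorbose is present, so SovY is active.
With repressor SovY bound, *nerF* is not transcribed.
So NerF is not produced.
With repressor NolP bound, *elnY* is not transcribed.

OFF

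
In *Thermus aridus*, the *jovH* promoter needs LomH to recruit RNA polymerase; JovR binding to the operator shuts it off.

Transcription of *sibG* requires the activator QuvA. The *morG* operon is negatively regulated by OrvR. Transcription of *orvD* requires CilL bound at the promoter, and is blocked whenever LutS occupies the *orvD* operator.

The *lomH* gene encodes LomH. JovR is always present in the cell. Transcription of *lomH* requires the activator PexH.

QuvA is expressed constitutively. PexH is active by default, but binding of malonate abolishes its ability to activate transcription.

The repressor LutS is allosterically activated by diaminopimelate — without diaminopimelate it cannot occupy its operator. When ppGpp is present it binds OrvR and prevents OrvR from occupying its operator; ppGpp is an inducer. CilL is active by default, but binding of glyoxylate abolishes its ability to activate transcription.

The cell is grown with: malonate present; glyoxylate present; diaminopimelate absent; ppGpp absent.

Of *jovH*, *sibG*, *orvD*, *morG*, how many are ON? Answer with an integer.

JovR is produced constitutively and is active.
Malonate is present, so PexH is inactive.
Required activator PexH is absent, so *lomH* is not transcribed.
So LomH is not produced.
With repressor JovR bound, *jovH* is not transcribed.
→ *jovH* is OFF.
QuvA is produced constitutively and is active.
No repressor is bound and QuvA is active, so *sibG* is transcribed.
→ *sibG* is ON.
Glyoxylate is present, so CilL is inactive.
Diaminopimelate is absent, so LutS is inactive.
Required activator CilL is absent, so *orvD* is not transcribed.
→ *orvD* is OFF.
ppGpp is absent, so OrvR is active.
With repressor OrvR bound, *morG* is not transcribed.
→ *morG* is OFF.
1 of the 4 genes is transcribed.

1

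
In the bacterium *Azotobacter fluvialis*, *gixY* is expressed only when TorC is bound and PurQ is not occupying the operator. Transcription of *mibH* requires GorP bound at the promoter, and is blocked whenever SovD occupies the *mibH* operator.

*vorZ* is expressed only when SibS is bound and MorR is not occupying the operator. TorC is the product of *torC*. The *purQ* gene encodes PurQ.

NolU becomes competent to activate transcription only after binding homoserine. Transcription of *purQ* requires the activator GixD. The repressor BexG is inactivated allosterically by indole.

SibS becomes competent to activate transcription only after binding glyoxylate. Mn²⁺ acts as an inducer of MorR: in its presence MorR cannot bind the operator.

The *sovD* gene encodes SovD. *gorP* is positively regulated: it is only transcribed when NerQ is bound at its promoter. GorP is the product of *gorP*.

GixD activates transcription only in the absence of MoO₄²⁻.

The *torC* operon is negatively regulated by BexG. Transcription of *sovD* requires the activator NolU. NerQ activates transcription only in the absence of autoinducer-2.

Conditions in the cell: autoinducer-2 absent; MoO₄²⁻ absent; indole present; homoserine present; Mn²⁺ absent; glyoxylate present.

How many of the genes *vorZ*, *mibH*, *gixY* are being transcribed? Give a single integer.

Mn²⁺ is absent, so MorR is active.
Glyoxylate is present, so SibS is active.
With repressor MorR bound, *vorZ* is not transcribed.
→ *vorZ* is OFF.
Autoinducer-2 is absent, so NerQ is active.
No repressor is bound and NerQ is active, so *gorP* is transcribed.
So GorP is produced and active.
Homoserine is present, so NolU is active.
No repressor is bound and NolU is active, so *sovD* is transcribed.
So SovD is produced and active.
With repressor SovD bound, *mibH* is not transcribed.
→ *mibH* is OFF.
MoO₄²⁻ is absent, so GixD is active.
No repressor is bound and GixD is active, so *purQ* is transcribed.
So PurQ is produced and active.
Indole is present, so BexG is inactive.
With no repressor bound, *torC* is transcribed.
So TorC is produced and active.
With repressor PurQ bound, *gixY* is not transcribed.
→ *gixY* is OFF.
0 of the 3 genes are transcribed.

0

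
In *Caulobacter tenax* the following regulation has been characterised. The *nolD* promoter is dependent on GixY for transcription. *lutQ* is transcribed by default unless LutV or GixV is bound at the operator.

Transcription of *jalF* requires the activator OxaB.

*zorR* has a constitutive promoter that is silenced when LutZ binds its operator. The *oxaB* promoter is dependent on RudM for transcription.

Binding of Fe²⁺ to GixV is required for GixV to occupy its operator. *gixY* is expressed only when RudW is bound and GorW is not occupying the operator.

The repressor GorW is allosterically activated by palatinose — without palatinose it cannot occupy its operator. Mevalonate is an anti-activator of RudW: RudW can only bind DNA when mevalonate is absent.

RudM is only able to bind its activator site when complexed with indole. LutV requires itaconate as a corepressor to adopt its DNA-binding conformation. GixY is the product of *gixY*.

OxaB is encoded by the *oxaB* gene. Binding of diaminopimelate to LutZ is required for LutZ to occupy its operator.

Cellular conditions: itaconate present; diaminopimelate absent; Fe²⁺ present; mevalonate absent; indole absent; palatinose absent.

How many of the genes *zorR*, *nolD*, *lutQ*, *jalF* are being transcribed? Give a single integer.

2

Diaminopimelate is absent, so LutZ is inactive.
With no repressor bound, *zorR* is transcribed.
→ *zorR* is ON.
Mevalonate is absent, so RudW is active.
Palatinose is absent, so GorW is inactive.
No repressor is bound and RudW is active, so *gixY* is transcribed.
So GixY is produced and active.
No repressor is bound and GixY is active, so *nolD* is transcribed.
→ *nolD* is ON.
Itaconate is present, so LutV is active.
Fe²⁺ is present, so GixV is active.
With repressor LutV bound, *lutQ* is not transcribed.
→ *lutQ* is OFF.
Indole is absent, so RudM is inactive.
Required activator RudM is absent, so *oxaB* is not transcribed.
So OxaB is not produced.
Required activator OxaB is absent, so *jalF* is not transcribed.
→ *jalF* is OFF.
2 of the 4 genes are transcribed.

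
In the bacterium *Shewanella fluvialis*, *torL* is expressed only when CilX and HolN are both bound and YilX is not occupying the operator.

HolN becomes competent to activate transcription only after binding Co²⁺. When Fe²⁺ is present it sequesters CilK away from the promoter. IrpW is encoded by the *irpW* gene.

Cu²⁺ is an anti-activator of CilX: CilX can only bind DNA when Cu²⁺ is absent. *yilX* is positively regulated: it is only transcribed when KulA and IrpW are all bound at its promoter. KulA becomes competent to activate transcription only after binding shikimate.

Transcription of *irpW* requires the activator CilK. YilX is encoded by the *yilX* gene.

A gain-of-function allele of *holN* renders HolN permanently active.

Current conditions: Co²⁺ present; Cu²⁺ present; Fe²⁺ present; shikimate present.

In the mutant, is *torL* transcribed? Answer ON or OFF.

Shikimate is present, so KulA is active.
Fe²⁺ is present, so CilK is inactive.
Required activator CilK is absent, so *irpW* is not transcribed.
So IrpW is not produced.
Required activator IrpW is absent, so *yilX* is not transcribed.
So YilX is not produced.
Cu²⁺ is present, so CilX is inactive.
HolN is constitutively active in this strain.
Required activator CilX is absent, so *torL* is not transcribed.

OFF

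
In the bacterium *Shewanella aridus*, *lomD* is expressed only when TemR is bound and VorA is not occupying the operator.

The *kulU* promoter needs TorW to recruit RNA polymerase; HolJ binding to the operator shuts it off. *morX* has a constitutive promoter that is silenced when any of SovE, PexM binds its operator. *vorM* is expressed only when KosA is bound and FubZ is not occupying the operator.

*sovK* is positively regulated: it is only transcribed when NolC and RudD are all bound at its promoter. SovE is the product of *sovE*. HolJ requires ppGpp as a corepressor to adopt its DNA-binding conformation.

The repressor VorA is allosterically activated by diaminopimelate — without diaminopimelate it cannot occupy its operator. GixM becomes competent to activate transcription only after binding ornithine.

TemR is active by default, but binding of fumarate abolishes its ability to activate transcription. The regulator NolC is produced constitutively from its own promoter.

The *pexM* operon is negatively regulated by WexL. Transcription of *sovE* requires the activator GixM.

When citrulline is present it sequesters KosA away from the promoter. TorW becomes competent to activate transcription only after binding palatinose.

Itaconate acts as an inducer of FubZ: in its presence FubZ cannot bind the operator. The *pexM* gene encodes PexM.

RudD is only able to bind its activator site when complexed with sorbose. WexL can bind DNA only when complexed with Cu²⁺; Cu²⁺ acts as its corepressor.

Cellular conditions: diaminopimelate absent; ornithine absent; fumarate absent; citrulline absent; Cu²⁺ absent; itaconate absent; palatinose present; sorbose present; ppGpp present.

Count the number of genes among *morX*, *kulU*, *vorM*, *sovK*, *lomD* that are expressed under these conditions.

Ornithine is absent, so GixM is inactive.
Required activator GixM is absent, so *sovE* is not transcribed.
So SovE is not produced.
Cu²⁺ is absent, so WexL is inactive.
With no repressor bound, *pexM* is transcribed.
So PexM is produced and active.
With repressor PexM bound, *morX* is not transcribed.
→ *morX* is OFF.
ppGpp is present, so HolJ is active.
Palatinose is present, so TorW is active.
With repressor HolJ bound, *kulU* is not transcribed.
→ *kulU* is OFF.
Citrulline is absent, so KosA is active.
Itaconate is absent, so FubZ is active.
With repressor FubZ bound, *vorM* is not transcribed.
→ *vorM* is OFF.
NolC is produced constitutively and is active.
Sorbose is present, so RudD is active.
No repressor is bound and NolC and RudD are active, so *sovK* is transcribed.
→ *sovK* is ON.
Diaminopimelate is absent, so VorA is inactive.
Fumarate is absent, so TemR is active.
No repressor is bound and TemR is active, so *lomD* is transcribed.
→ *lomD* is ON.
2 of the 5 genes are transcribed.

2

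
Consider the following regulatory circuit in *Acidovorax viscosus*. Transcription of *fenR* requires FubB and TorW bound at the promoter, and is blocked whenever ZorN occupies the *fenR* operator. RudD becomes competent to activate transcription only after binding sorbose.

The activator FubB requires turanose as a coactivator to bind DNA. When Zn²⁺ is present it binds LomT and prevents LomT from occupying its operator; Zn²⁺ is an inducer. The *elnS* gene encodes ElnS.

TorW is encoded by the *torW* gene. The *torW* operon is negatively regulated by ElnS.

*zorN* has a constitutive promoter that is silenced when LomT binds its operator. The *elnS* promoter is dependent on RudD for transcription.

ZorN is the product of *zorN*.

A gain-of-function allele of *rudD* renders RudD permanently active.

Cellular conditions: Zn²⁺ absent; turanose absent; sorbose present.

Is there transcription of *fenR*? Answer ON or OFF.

Turanose is absent, so FubB is inactive.
Zn²⁺ is absent, so LomT is active.
With repressor LomT bound, *zorN* is not transcribed.
So ZorN is not produced.
RudD is constitutively active in this strain.
No repressor is bound and RudD is active, so *elnS* is transcribed.
So ElnS is produced and active.
With repressor ElnS bound, *torW* is not transcribed.
So TorW is not produced.
Required activator FubB is absent, so *fenR* is not transcribed.

OFF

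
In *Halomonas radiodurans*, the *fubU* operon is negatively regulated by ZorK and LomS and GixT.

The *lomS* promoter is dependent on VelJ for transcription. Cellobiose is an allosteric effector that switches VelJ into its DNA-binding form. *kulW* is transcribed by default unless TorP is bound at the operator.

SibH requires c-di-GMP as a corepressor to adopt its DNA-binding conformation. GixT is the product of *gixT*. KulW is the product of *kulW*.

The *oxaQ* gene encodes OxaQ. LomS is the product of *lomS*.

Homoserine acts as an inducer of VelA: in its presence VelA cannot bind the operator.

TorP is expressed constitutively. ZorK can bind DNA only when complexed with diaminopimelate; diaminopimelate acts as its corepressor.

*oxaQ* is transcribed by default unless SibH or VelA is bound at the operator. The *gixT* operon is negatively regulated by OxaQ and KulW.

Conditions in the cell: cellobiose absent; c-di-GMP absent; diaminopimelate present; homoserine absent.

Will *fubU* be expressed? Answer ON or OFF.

Diaminopimelate is present, so ZorK is active.
Cellobiose is absent, so VelJ is inactive.
Required activator VelJ is absent, so *lomS* is not transcribed.
So LomS is not produced.
c-di-GMP is absent, so SibH is inactive.
Homoserine is absent, so VelA is active.
With repressor VelA bound, *oxaQ* is not transcribed.
So OxaQ is not produced.
TorP is produced constitutively and is active.
With repressor TorP bound, *kulW* is not transcribed.
So KulW is not produced.
With no repressor bound, *gixT* is transcribed.
So GixT is produced and active.
With repressor ZorK bound, *fubU* is not transcribed.

OFF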